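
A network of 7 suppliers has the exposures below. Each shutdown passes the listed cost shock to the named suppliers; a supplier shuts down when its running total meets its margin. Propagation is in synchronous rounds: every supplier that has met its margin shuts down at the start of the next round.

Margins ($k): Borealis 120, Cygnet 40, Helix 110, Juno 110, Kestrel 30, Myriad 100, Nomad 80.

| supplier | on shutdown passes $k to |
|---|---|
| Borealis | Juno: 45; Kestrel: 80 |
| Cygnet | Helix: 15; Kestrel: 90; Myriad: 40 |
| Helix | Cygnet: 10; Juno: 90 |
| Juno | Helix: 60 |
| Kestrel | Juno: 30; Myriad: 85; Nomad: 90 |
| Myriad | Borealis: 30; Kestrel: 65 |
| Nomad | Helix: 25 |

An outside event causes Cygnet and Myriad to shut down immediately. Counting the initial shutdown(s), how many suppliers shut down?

4

Round 1 — Cygnet, Myriad shut down (initial).
  Borealis: +30 → 30 < 120
  Helix: +15 → 15 < 110
  Kestrel: +90+65 → 155 ≥ 30
Round 2 — Kestrel shuts down.
  Juno: +30 → 30 < 110
  Nomad: +90 → 90 ≥ 80
Round 3 — Nomad shuts down.
  Helix: +25 → 40 < 110
No further shutdowns.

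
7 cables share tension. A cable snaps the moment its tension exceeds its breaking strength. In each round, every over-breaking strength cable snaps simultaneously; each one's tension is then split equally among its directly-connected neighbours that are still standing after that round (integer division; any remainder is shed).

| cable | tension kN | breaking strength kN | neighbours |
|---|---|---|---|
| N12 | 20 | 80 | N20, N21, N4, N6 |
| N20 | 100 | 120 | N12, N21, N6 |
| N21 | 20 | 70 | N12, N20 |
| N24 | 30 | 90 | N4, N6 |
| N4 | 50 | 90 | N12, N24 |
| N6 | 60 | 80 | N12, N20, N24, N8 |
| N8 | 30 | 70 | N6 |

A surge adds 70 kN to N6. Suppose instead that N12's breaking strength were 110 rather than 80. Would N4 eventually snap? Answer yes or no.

With N12's breaking strength at 110:
Round 1 — N6 at 130 > 80. N6 snaps.
  N6 sheds 130 kN to N12, N20, N24, N8: 32 each (2 lost).
    N12: 20+32 = 52 ≤ 110
    N20: 100+32 = 132 > 120
    N24: 30+32 = 62 ≤ 90
    N8: 30+32 = 62 ≤ 70
Round 2 — N20 snaps.
  N20 sheds 132 kN to N12, N21: 66 each.
    N12: 52+66 = 118 > 110
    N21: 20+66 = 86 > 70
Round 3 — N12, N21 snap.
  N12 sheds 118 kN to N4: 118 each.
    N4: 50+118 = 168 > 90
  N21 sheds 86 kN: no online neighbours, lost.
Round 4 — N4 snaps.
  N4 sheds 168 kN to N24: 168 each.
    N24: 62+168 = 230 > 90
Round 5 — N24 snaps.
  N24 sheds 230 kN: no online neighbours, lost.
No further breaks.

yes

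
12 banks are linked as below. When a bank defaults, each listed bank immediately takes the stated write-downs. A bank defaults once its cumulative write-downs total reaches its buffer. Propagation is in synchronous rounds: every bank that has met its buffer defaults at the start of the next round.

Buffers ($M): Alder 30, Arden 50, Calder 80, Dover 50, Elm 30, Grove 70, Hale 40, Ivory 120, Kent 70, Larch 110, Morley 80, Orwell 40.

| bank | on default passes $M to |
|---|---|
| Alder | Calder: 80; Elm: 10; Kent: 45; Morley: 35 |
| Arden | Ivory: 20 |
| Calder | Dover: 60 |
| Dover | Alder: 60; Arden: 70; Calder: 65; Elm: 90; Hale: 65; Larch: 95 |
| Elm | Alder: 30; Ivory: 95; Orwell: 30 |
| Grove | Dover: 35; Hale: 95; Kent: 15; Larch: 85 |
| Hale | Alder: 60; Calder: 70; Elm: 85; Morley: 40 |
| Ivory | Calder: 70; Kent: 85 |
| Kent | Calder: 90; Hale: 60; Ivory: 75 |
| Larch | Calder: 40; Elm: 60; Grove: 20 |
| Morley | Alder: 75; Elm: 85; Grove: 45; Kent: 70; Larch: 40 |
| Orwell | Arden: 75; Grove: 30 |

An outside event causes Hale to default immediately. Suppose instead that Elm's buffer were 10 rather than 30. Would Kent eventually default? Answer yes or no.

no

With Elm's buffer at 10:
Round 1 — Hale defaults (initial).
  Alder: +60 → 60 ≥ 30
  Calder: +70 → 70 < 80
  Elm: +85 → 85 ≥ 10
  Morley: +40 → 40 < 80
Round 2 — Alder, Elm default.
  Calder: +80 → 150 ≥ 80
  Ivory: +95 → 95 < 120
  Kent: +45 → 45 < 70
  Morley: +35 → 75 < 80
  Orwell: +30 → 30 < 40
Round 3 — Calder defaults.
  Dover: +60 → 60 ≥ 50
Round 4 — Dover defaults.
  Arden: +70 → 70 ≥ 50
  Larch: +95 → 95 < 110
Round 5 — Arden defaults.
  Ivory: +20 → 115 < 120
No further defaults.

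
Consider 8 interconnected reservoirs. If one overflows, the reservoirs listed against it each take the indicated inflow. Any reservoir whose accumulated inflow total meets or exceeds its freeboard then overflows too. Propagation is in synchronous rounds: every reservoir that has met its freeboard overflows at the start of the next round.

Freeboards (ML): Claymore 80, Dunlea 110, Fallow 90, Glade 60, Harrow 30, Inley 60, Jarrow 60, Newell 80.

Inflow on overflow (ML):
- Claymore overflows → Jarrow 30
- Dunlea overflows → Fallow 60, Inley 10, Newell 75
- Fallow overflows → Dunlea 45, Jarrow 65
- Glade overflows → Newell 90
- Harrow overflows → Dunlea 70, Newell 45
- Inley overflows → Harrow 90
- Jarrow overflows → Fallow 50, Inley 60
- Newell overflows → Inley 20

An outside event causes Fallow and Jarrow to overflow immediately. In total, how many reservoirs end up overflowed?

6

Round 1 — Fallow, Jarrow overflow (initial).
  Dunlea: +45 → 45 < 110
  Inley: +60 → 60 ≥ 60
Round 2 — Inley overflows.
  Harrow: +90 → 90 ≥ 30
Round 3 — Harrow overflows.
  Dunlea: +70 → 115 ≥ 110
  Newell: +45 → 45 < 80
Round 4 — Dunlea overflows.
  Newell: +75 → 120 ≥ 80
Round 5 — Newell overflows.
No further overflows.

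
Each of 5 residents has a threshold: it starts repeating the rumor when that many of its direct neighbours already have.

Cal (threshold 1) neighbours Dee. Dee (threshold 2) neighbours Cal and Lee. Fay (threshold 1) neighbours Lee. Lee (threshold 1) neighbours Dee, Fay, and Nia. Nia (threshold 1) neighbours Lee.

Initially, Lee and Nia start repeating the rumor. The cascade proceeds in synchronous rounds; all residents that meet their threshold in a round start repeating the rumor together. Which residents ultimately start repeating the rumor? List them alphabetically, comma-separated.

Round 1 — Lee, Nia start repeating the rumor (initial).
Round 2 — checking thresholds:
  Dee: 1 of 2 neighbours < 2, holds.
  Fay: 1 of 1 neighbours ≥ 1, starts repeating the rumor.
Round 3 — no new spreads; cascade stops.

Fay, Lee, Nia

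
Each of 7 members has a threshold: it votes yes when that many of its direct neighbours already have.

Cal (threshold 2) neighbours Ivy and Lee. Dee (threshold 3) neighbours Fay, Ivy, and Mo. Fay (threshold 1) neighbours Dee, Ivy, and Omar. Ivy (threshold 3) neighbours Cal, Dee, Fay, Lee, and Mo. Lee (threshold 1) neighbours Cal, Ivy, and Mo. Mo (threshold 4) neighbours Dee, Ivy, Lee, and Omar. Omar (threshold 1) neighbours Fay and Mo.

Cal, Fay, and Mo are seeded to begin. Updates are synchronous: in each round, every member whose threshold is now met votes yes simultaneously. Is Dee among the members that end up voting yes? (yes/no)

yes

Round 1 — Cal, Fay, Mo vote yes (initial).
Round 2 — checking thresholds:
  Dee: 2 of 3 neighbours < 3, holds.
  Ivy: 3 of 5 neighbours ≥ 3, votes yes.
  Lee: 2 of 3 neighbours ≥ 1, votes yes.
  Omar: 2 of 2 neighbours ≥ 1, votes yes.
Round 3 — checking thresholds:
  Dee: 3 of 3 neighbours ≥ 3, votes yes.
Round 4 — no new yes votes; cascade stops.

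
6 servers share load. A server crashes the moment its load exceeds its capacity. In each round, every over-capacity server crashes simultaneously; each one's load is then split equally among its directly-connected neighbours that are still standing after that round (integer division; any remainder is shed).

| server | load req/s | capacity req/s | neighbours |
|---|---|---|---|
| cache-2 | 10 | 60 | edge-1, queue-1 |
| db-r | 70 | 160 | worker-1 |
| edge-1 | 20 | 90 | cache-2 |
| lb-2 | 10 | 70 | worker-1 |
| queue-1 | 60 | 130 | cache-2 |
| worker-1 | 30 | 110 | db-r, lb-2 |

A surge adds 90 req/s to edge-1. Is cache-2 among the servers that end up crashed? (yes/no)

Round 1 — edge-1 at 110 > 90. edge-1 crashes.
  edge-1 sheds 110 req/s to cache-2: 110 each.
    cache-2: 10+110 = 120 > 60
Round 2 — cache-2 crashes.
  cache-2 sheds 120 req/s to queue-1: 120 each.
    queue-1: 60+120 = 180 > 130
Round 3 — queue-1 crashes.
  queue-1 sheds 180 req/s: no online neighbours, lost.
No further crashes.

yes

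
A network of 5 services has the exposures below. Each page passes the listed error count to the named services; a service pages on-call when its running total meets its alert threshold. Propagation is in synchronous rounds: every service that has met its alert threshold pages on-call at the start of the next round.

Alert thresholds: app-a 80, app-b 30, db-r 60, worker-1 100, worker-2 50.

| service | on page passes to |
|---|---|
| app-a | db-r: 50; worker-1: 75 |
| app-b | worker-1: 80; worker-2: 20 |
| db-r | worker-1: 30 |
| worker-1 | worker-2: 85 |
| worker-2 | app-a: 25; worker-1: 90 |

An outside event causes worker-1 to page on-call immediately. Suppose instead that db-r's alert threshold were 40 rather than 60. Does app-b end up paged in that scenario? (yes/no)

no

With db-r's alert threshold at 40:
Round 1 — worker-1 pages on-call (initial).
  worker-2: +85 → 85 ≥ 50
Round 2 — worker-2 pages on-call.
  app-a: +25 → 25 < 80
No further pages.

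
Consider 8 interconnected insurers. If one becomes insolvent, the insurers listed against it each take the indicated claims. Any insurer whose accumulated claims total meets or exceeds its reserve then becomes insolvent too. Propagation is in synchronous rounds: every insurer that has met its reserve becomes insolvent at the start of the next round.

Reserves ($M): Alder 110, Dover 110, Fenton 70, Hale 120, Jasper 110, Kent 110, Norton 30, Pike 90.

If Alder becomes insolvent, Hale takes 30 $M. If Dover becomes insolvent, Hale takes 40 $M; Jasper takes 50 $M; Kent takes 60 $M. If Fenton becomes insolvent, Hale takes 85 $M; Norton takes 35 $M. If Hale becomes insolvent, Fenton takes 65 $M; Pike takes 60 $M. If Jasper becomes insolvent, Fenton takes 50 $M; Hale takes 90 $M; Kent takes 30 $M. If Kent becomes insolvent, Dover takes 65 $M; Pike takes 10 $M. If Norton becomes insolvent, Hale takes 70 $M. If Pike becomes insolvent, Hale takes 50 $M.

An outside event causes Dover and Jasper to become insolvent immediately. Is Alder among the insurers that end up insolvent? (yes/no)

no

Round 1 — Dover, Jasper become insolvent (initial).
  Fenton: +50 → 50 < 70
  Hale: +40+90 → 130 ≥ 120
  Kent: +60+30 → 90 < 110
Round 2 — Hale becomes insolvent.
  Fenton: +65 → 115 ≥ 70
  Pike: +60 → 60 < 90
Round 3 — Fenton becomes insolvent.
  Norton: +35 → 35 ≥ 30
Round 4 — Norton becomes insolvent.
No further insolvencies.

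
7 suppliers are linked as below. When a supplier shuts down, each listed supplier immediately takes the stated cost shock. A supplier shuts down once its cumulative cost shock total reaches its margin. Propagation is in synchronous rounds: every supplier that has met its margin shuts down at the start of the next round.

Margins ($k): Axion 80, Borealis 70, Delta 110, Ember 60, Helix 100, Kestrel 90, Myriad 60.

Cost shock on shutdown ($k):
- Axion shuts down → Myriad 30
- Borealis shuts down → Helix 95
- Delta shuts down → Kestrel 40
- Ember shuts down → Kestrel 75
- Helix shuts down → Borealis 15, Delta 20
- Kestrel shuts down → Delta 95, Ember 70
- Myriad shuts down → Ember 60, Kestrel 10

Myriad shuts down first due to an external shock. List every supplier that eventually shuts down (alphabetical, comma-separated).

Ember, Myriad

Round 1 — Myriad shuts down (initial).
  Ember: +60 → 60 ≥ 60
  Kestrel: +10 → 10 < 90
Round 2 — Ember shuts down.
  Kestrel: +75 → 85 < 90
No further shutdowns.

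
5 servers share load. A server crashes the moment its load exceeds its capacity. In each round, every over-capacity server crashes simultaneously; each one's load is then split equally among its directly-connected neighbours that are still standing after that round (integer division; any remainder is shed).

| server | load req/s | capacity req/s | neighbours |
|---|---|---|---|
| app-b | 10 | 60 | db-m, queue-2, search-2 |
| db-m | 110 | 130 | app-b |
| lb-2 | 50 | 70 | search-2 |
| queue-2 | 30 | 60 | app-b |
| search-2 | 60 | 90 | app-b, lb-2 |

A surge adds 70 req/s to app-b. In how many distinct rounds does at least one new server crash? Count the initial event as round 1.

Round 1 — app-b at 80 > 60. app-b crashes.
  app-b sheds 80 req/s to db-m, queue-2, search-2: 26 each (2 lost).
    db-m: 110+26 = 136 > 130
    queue-2: 30+26 = 56 ≤ 60
    search-2: 60+26 = 86 ≤ 90
Round 2 — db-m crashes.
  db-m sheds 136 req/s: no online neighbours, lost.
No further crashes.

2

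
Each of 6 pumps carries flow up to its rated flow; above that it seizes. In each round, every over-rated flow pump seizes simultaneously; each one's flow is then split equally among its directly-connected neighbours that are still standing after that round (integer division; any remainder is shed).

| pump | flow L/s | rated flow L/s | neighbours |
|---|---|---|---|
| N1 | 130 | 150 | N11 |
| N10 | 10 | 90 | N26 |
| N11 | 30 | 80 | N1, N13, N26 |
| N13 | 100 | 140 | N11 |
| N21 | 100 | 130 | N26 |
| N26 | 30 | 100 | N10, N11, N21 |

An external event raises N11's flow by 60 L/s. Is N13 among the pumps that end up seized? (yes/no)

no

Round 1 — N11 at 90 > 80. N11 seizes.
  N11 sheds 90 L/s to N1, N13, N26: 30 each.
    N1: 130+30 = 160 > 150
    N13: 100+30 = 130 ≤ 140
    N26: 30+30 = 60 ≤ 100
Round 2 — N1 seizes.
  N1 sheds 160 L/s: no online neighbours, lost.
No further seizures.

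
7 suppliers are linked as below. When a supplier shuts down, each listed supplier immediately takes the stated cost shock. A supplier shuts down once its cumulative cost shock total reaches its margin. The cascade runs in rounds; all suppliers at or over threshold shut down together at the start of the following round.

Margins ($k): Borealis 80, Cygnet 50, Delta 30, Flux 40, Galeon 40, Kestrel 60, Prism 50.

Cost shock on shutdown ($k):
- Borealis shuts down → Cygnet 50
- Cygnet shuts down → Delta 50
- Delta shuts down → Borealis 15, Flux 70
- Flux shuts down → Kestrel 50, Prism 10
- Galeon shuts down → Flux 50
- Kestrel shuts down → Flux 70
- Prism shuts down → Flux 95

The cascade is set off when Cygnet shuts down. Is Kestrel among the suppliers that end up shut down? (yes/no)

no

Round 1 — Cygnet shuts down (initial).
  Delta: +50 → 50 ≥ 30
Round 2 — Delta shuts down.
  Borealis: +15 → 15 < 80
  Flux: +70 → 70 ≥ 40
Round 3 — Flux shuts down.
  Kestrel: +50 → 50 < 60
  Prism: +10 → 10 < 50
No further shutdowns.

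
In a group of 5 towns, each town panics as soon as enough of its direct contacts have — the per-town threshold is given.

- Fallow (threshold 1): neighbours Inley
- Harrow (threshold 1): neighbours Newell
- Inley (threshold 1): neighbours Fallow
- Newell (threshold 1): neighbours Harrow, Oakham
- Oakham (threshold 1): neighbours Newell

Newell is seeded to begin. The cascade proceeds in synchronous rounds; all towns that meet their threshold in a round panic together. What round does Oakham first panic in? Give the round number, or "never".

Round 1 — Newell panics (initial).
Round 2 — checking thresholds:
  Harrow: 1 of 1 neighbours ≥ 1, panics.
  Oakham: 1 of 1 neighbours ≥ 1, panics.
Round 3 — no new panics; cascade stops.

2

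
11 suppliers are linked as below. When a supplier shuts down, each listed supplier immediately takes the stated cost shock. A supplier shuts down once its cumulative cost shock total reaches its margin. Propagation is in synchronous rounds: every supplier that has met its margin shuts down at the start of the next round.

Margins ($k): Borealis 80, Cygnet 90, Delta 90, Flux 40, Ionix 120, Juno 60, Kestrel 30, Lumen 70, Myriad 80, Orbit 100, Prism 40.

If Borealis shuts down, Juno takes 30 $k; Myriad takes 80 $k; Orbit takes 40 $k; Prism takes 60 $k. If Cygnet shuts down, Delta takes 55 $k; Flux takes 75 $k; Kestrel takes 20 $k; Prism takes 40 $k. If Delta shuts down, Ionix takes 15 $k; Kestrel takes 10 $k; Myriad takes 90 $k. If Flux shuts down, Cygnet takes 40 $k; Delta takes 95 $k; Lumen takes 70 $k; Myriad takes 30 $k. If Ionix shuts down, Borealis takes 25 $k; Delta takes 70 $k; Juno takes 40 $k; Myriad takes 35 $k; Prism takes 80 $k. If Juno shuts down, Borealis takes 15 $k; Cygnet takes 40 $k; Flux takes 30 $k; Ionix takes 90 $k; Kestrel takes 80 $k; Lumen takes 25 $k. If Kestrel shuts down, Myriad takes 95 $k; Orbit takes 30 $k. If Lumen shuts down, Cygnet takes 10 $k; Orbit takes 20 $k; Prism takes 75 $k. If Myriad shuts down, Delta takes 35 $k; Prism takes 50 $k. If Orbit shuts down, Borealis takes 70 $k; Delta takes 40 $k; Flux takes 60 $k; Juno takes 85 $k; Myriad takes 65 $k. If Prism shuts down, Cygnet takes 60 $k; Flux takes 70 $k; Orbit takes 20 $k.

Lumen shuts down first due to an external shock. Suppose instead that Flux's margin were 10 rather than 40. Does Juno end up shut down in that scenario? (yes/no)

no

With Flux's margin at 10:
Round 1 — Lumen shuts down (initial).
  Cygnet: +10 → 10 < 90
  Orbit: +20 → 20 < 100
  Prism: +75 → 75 ≥ 40
Round 2 — Prism shuts down.
  Cygnet: +60 → 70 < 90
  Flux: +70 → 70 ≥ 10
  Orbit: +20 → 40 < 100
Round 3 — Flux shuts down.
  Cygnet: +40 → 110 ≥ 90
  Delta: +95 → 95 ≥ 90
  Myriad: +30 → 30 < 80
Round 4 — Cygnet, Delta shut down.
  Ionix: +15 → 15 < 120
  Kestrel: +20+10 → 30 ≥ 30
  Myriad: +90 → 120 ≥ 80
Round 5 — Kestrel, Myriad shut down.
  Orbit: +30 → 70 < 100
No further shutdowns.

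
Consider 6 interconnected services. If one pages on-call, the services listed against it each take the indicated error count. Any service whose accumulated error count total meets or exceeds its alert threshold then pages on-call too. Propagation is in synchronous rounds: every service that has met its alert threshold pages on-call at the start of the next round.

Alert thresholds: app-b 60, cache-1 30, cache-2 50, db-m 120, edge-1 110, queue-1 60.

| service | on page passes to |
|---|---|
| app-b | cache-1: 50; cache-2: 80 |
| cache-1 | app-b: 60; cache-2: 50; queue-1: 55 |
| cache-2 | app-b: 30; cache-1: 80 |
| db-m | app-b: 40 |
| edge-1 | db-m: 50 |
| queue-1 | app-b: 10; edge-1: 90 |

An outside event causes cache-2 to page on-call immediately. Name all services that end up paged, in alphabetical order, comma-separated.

app-b, cache-1, cache-2

Round 1 — cache-2 pages on-call (initial).
  app-b: +30 → 30 < 60
  cache-1: +80 → 80 ≥ 30
Round 2 — cache-1 pages on-call.
  app-b: +60 → 90 ≥ 60
  queue-1: +55 → 55 < 60
Round 3 — app-b pages on-call.
No further pages.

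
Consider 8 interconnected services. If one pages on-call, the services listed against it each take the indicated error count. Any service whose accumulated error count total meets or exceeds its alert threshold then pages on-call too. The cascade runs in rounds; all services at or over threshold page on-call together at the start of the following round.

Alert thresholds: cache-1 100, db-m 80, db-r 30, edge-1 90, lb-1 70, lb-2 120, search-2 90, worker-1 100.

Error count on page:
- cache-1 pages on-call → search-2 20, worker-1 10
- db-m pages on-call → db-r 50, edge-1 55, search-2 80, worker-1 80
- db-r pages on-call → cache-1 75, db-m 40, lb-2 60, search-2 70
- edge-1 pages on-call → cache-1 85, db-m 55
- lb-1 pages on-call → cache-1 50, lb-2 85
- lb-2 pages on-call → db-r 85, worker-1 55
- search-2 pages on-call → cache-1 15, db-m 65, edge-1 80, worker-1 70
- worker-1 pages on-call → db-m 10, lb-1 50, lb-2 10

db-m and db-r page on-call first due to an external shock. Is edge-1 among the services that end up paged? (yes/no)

yes

Round 1 — db-m, db-r page on-call (initial).
  cache-1: +75 → 75 < 100
  edge-1: +55 → 55 < 90
  lb-2: +60 → 60 < 120
  search-2: +80+70 → 150 ≥ 90
  worker-1: +80 → 80 < 100
Round 2 — search-2 pages on-call.
  cache-1: +15 → 90 < 100
  edge-1: +80 → 135 ≥ 90
  worker-1: +70 → 150 ≥ 100
Round 3 — edge-1, worker-1 page on-call.
  cache-1: +85 → 175 ≥ 100
  lb-1: +50 → 50 < 70
  lb-2: +10 → 70 < 120
Round 4 — cache-1 pages on-call.
No further pages.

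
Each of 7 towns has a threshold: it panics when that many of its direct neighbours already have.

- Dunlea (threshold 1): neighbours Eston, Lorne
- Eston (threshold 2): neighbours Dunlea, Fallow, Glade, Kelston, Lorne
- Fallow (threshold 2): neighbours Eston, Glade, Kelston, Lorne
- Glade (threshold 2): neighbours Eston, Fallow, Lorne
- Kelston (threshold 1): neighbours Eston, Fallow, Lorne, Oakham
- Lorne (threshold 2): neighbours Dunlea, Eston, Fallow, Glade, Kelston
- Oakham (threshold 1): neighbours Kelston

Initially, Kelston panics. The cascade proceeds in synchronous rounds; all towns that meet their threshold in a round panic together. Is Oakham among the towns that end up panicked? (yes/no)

yes

Round 1 — Kelston panics (initial).
Round 2 — checking thresholds:
  Eston: 1 of 5 neighbours < 2, not yet.
  Fallow: 1 of 4 neighbours < 2, not yet.
  Lorne: 1 of 5 neighbours < 2, not yet.
  Oakham: 1 of 1 neighbours ≥ 1, panics.
Round 3 — no new panics; cascade stops.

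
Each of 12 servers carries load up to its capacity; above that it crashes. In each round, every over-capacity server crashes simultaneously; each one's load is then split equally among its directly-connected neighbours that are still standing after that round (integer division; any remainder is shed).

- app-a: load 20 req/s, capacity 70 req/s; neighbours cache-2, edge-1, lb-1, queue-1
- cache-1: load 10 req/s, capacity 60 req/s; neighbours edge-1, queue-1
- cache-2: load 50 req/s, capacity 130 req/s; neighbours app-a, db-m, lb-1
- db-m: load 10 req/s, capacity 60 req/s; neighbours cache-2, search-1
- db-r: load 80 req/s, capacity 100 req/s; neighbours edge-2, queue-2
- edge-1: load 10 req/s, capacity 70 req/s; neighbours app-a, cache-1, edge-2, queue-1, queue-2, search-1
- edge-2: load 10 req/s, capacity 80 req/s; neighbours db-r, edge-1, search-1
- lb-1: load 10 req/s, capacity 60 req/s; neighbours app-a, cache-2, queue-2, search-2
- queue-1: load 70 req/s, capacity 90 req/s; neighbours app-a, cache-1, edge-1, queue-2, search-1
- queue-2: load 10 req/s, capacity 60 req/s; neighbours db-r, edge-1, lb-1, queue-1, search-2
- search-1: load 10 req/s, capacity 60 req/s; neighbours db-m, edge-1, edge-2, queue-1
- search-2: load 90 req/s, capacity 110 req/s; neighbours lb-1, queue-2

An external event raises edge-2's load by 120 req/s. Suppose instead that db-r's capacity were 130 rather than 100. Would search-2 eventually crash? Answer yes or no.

With db-r's capacity at 130:
Round 1 — edge-2 at 130 > 80. edge-2 crashes.
  edge-2 sheds 130 req/s to db-r, edge-1, search-1: 43 each (1 lost).
    db-r: 80+43 = 123 ≤ 130
    edge-1: 10+43 = 53 ≤ 70
    search-1: 10+43 = 53 ≤ 60
No further crashes.

no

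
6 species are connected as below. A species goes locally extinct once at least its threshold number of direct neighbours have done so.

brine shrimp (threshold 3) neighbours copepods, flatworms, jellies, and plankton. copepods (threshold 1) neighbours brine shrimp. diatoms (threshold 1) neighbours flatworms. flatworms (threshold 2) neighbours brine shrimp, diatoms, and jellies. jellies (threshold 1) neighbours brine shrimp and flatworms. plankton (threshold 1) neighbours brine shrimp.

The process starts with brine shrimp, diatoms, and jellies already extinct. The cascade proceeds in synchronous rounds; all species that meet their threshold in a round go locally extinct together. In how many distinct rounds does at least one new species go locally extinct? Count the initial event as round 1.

Round 1 — brine shrimp, diatoms, jellies go locally extinct (initial).
Round 2 — checking thresholds:
  copepods: 1 of 1 neighbours ≥ 1, goes locally extinct.
  flatworms: 3 of 3 neighbours ≥ 2, goes locally extinct.
  plankton: 1 of 1 neighbours ≥ 1, goes locally extinct.
Round 3 — no new extinctions; cascade stops.

2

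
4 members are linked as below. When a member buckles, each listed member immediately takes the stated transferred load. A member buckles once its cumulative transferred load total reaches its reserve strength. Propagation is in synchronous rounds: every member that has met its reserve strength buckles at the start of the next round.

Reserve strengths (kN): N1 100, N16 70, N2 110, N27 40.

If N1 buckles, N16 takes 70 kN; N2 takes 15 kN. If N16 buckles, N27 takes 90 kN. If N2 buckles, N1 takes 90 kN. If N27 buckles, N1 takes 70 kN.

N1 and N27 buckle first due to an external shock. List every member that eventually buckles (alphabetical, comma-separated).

N1, N16, N27

Round 1 — N1, N27 buckle (initial).
  N16: +70 → 70 ≥ 70
  N2: +15 → 15 < 110
Round 2 — N16 buckles.
No further bucklings.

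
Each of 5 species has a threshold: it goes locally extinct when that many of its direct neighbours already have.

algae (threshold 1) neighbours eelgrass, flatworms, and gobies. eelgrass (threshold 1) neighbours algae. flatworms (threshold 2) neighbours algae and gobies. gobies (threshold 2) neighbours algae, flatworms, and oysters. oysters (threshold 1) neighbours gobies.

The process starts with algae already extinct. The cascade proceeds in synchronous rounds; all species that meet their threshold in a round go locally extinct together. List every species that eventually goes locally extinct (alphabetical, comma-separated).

Round 1 — algae goes locally extinct (initial).
Round 2 — checking thresholds:
  eelgrass: 1 of 1 neighbours ≥ 1, goes locally extinct.
  flatworms: 1 of 2 neighbours < 2, below threshold.
  gobies: 1 of 3 neighbours < 2, below threshold.
Round 3 — no new extinctions; cascade stops.

algae, eelgrass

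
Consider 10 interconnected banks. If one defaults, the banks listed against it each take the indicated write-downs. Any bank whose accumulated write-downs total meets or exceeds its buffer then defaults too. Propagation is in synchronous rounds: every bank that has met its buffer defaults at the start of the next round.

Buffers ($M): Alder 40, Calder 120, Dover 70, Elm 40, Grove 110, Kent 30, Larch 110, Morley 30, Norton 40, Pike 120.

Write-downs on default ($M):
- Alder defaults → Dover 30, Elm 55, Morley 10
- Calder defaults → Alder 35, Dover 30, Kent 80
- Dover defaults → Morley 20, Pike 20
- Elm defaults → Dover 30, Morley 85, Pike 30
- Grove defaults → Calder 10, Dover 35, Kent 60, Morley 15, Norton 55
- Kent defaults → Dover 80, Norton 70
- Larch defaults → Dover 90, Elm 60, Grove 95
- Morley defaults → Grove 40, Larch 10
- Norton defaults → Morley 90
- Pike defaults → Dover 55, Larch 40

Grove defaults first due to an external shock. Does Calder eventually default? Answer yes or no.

no

Round 1 — Grove defaults (initial).
  Calder: +10 → 10 < 120
  Dover: +35 → 35 < 70
  Kent: +60 → 60 ≥ 30
  Morley: +15 → 15 < 30
  Norton: +55 → 55 ≥ 40
Round 2 — Kent, Norton default.
  Dover: +80 → 115 ≥ 70
  Morley: +90 → 105 ≥ 30
Round 3 — Dover, Morley default.
  Larch: +10 → 10 < 110
  Pike: +20 → 20 < 120
No further defaults.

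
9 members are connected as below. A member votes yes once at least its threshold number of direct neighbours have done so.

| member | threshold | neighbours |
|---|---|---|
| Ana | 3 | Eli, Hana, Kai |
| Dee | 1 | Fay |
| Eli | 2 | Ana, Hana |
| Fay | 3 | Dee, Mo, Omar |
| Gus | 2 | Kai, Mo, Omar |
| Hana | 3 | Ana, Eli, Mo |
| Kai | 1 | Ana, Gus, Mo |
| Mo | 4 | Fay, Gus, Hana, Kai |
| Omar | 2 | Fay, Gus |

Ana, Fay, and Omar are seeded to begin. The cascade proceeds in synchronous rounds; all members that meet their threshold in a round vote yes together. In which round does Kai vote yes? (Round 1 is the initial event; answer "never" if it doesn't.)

Round 1 — Ana, Fay, Omar vote yes (initial).
Round 2 — checking thresholds:
  Dee: 1 of 1 neighbours ≥ 1, votes yes.
  Eli: 1 of 2 neighbours < 2, not yet.
  Gus: 1 of 3 neighbours < 2, not yet.
  Hana: 1 of 3 neighbours < 3, not yet.
  Kai: 1 of 3 neighbours ≥ 1, votes yes.
  Mo: 1 of 4 neighbours < 4, not yet.
Round 3 — checking thresholds:
  Eli: 1 of 2 neighbours < 2, not yet.
  Gus: 2 of 3 neighbours ≥ 2, votes yes.
  Hana: 1 of 3 neighbours < 3, not yet.
  Mo: 2 of 4 neighbours < 4, not yet.
Round 4 — no new yes votes; cascade stops.

2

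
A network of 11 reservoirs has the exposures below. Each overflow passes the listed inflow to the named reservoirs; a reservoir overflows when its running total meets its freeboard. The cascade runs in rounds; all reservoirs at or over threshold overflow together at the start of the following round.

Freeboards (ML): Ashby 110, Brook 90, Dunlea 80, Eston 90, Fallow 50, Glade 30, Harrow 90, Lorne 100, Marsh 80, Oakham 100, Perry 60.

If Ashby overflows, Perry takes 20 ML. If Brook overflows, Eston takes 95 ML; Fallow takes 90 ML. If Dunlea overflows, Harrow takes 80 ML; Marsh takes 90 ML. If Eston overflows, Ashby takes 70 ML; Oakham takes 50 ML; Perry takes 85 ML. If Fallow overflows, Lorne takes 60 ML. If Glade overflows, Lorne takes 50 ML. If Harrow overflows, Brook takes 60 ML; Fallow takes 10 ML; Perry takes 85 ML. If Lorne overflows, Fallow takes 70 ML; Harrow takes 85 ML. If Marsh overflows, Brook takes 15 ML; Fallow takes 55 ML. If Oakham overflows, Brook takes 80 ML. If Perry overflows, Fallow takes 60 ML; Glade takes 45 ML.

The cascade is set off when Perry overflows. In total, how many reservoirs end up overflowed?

4

Round 1 — Perry overflows (initial).
  Fallow: +60 → 60 ≥ 50
  Glade: +45 → 45 ≥ 30
Round 2 — Fallow, Glade overflow.
  Lorne: +60+50 → 110 ≥ 100
Round 3 — Lorne overflows.
  Harrow: +85 → 85 < 90
No further overflows.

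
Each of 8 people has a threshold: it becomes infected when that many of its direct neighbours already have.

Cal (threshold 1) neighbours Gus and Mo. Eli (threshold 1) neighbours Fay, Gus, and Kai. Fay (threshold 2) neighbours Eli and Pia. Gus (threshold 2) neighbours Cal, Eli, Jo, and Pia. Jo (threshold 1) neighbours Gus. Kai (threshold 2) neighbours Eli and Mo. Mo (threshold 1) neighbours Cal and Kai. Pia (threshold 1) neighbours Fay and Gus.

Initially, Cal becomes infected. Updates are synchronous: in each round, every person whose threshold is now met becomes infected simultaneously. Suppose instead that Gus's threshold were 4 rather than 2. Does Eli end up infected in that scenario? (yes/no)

no

With Gus's threshold at 4:
Round 1 — Cal becomes infected (initial).
Round 2 — checking thresholds:
  Gus: 1 of 4 neighbours < 4, not yet.
  Mo: 1 of 2 neighbours ≥ 1, becomes infected.
Round 3 — no new infections; cascade stops.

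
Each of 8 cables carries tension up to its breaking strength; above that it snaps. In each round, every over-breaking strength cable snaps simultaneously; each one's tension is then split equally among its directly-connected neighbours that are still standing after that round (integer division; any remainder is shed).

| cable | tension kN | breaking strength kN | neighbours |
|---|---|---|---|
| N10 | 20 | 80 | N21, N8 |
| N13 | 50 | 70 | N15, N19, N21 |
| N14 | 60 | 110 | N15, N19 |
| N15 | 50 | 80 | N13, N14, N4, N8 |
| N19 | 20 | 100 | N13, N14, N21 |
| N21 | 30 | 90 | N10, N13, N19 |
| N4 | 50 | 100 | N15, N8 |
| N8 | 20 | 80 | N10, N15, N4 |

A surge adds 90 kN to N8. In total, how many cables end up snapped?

4

Round 1 — N8 at 110 > 80. N8 snaps.
  N8 sheds 110 kN to N10, N15, N4: 36 each (2 lost).
    N10: 20+36 = 56 ≤ 80
    N15: 50+36 = 86 > 80
    N4: 50+36 = 86 ≤ 100
Round 2 — N15 snaps.
  N15 sheds 86 kN to N13, N14, N4: 28 each (2 lost).
    N13: 50+28 = 78 > 70
    N14: 60+28 = 88 ≤ 110
    N4: 86+28 = 114 > 100
Round 3 — N13, N4 snap.
  N13 sheds 78 kN to N19, N21: 39 each.
    N19: 20+39 = 59 ≤ 100
    N21: 30+39 = 69 ≤ 90
  N4 sheds 114 kN: no online neighbours, lost.
No further breaks.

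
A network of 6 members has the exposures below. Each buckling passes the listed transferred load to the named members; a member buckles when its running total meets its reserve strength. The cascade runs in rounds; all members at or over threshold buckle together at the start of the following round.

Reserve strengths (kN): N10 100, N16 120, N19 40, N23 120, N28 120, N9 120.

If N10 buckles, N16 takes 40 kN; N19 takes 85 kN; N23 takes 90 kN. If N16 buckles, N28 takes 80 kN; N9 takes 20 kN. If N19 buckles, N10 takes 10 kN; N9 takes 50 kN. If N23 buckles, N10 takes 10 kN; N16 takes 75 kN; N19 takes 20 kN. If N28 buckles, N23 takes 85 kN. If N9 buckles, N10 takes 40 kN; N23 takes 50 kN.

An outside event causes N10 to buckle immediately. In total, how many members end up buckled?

2

Round 1 — N10 buckles (initial).
  N16: +40 → 40 < 120
  N19: +85 → 85 ≥ 40
  N23: +90 → 90 < 120
Round 2 — N19 buckles.
  N9: +50 → 50 < 120
No further bucklings.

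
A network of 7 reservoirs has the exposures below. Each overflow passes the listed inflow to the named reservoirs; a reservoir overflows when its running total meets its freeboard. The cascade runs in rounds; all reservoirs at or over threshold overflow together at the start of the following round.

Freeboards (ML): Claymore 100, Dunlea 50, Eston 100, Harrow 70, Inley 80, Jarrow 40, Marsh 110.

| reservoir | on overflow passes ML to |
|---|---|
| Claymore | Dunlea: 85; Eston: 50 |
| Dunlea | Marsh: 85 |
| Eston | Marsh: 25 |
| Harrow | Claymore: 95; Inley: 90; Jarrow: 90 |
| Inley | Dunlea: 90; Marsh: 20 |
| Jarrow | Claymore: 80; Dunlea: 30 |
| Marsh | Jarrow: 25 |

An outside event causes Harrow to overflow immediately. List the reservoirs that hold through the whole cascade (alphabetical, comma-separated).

Round 1 — Harrow overflows (initial).
  Claymore: +95 → 95 < 100
  Inley: +90 → 90 ≥ 80
  Jarrow: +90 → 90 ≥ 40
Round 2 — Inley, Jarrow overflow.
  Claymore: +80 → 175 ≥ 100
  Dunlea: +90+30 → 120 ≥ 50
  Marsh: +20 → 20 < 110
Round 3 — Claymore, Dunlea overflow.
  Eston: +50 → 50 < 100
  Marsh: +85 → 105 < 110
No further overflows.

Eston, Marsh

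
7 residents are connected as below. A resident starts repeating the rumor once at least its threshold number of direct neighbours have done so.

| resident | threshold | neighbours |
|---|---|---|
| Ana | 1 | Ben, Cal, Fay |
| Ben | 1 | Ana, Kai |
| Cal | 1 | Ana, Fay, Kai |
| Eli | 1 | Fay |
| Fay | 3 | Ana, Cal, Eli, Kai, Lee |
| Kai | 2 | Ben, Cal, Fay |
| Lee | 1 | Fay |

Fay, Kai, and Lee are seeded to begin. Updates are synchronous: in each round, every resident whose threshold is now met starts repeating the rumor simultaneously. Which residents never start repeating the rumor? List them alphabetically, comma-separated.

Round 1 — Fay, Kai, Lee start repeating the rumor (initial).
Round 2 — checking thresholds:
  Ana: 1 of 3 neighbours ≥ 1, starts repeating the rumor.
  Ben: 1 of 2 neighbours ≥ 1, starts repeating the rumor.
  Cal: 2 of 3 neighbours ≥ 1, starts repeating the rumor.
  Eli: 1 of 1 neighbours ≥ 1, starts repeating the rumor.
Round 3 — no new spreads; cascade stops.

none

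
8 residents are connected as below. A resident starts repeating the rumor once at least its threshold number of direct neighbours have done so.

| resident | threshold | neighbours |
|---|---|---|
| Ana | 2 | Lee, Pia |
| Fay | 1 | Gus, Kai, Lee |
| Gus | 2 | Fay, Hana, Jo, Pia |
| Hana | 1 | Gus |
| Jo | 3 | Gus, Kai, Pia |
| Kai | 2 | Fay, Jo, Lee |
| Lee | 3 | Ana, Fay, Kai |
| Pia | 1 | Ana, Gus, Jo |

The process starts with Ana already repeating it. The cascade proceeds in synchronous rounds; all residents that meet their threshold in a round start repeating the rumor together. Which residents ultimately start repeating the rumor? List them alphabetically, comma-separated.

Ana, Pia

Round 1 — Ana starts repeating the rumor (initial).
Round 2 — checking thresholds:
  Lee: 1 of 3 neighbours < 3, holds.
  Pia: 1 of 3 neighbours ≥ 1, starts repeating the rumor.
Round 3 — no new spreads; cascade stops.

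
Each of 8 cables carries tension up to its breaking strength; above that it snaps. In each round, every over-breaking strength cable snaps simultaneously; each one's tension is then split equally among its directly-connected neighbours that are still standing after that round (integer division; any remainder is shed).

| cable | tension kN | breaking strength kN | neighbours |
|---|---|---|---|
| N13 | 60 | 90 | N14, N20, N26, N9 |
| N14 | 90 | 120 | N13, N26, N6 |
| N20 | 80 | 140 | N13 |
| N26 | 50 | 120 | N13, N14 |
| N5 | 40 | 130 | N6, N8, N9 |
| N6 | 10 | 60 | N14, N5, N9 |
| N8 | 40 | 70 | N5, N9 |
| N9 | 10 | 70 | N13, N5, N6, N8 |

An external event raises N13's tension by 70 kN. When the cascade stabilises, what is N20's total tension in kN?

112

Round 1 — N13 at 130 > 90. N13 snaps.
  N13 sheds 130 kN to N14, N20, N26, N9: 32 each (2 lost).
    N14: 90+32 = 122 > 120
    N20: 80+32 = 112 ≤ 140
    N26: 50+32 = 82 ≤ 120
    N9: 10+32 = 42 ≤ 70
Round 2 — N14 snaps.
  N14 sheds 122 kN to N26, N6: 61 each.
    N26: 82+61 = 143 > 120
    N6: 10+61 = 71 > 60
Round 3 — N26, N6 snap.
  N26 sheds 143 kN: no online neighbours, lost.
  N6 sheds 71 kN to N5, N9: 35 each (1 lost).
    N5: 40+35 = 75 ≤ 130
    N9: 42+35 = 77 > 70
Round 4 — N9 snaps.
  N9 sheds 77 kN to N5, N8: 38 each (1 lost).
    N5: 75+38 = 113 ≤ 130
    N8: 40+38 = 78 > 70
Round 5 — N8 snaps.
  N8 sheds 78 kN to N5: 78 each.
    N5: 113+78 = 191 > 130
Round 6 — N5 snaps.
  N5 sheds 191 kN: no online neighbours, lost.
No further breaks.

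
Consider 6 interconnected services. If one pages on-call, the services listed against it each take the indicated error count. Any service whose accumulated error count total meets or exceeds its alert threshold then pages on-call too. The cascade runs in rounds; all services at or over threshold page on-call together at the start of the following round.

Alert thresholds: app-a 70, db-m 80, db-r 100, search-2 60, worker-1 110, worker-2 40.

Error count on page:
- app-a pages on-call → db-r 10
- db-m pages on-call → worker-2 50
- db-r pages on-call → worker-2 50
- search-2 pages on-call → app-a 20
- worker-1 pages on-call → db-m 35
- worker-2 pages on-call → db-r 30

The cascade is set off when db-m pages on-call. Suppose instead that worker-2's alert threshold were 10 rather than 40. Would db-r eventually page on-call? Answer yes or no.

no

With worker-2's alert threshold at 10:
Round 1 — db-m pages on-call (initial).
  worker-2: +50 → 50 ≥ 10
Round 2 — worker-2 pages on-call.
  db-r: +30 → 30 < 100
No further pages.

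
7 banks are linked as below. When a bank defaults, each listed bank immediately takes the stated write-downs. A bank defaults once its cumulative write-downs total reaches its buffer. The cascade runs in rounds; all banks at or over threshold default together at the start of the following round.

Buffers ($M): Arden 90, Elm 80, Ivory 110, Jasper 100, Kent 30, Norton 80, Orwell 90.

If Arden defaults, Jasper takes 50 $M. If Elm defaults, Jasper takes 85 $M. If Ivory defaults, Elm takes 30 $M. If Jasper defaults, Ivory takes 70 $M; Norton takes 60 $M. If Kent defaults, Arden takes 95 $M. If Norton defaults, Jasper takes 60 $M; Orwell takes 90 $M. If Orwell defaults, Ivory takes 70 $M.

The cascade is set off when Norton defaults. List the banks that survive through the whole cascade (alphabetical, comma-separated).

Round 1 — Norton defaults (initial).
  Jasper: +60 → 60 < 100
  Orwell: +90 → 90 ≥ 90
Round 2 — Orwell defaults.
  Ivory: +70 → 70 < 110
No further defaults.

Arden, Elm, Ivory, Jasper, Kent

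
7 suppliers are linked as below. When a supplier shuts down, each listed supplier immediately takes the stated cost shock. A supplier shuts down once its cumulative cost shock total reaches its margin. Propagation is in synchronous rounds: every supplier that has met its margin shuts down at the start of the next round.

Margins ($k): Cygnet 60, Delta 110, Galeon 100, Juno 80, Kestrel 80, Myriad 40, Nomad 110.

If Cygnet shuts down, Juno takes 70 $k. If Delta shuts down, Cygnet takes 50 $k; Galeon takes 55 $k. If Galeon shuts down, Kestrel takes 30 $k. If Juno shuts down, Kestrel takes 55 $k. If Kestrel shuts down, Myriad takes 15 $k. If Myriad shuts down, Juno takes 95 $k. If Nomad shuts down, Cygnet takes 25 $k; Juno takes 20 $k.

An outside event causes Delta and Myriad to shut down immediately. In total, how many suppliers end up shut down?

3

Round 1 — Delta, Myriad shut down (initial).
  Cygnet: +50 → 50 < 60
  Galeon: +55 → 55 < 100
  Juno: +95 → 95 ≥ 80
Round 2 — Juno shuts down.
  Kestrel: +55 → 55 < 80
No further shutdowns.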